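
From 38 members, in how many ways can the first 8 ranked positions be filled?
P(38,8) = 38!/(38-8)! = 1971788797440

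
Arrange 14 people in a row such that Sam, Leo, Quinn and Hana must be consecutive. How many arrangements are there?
Treat the 4 as one block: (14-4+1)! × 4! = 39916800 × 24 = 958003200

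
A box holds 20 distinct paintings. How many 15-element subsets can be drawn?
C(20,15) = 20!/(15!×5!) = 15504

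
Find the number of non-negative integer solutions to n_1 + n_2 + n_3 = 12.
C(12+3-1, 3-1) = C(14, 2) = 91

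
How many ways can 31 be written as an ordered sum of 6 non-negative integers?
C(31+6-1, 6-1) = C(36, 5) = 376992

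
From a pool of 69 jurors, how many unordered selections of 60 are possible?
C(69,60) = 69!/(60!×9!) = 56672074888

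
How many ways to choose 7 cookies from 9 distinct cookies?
C(9,7) = 9!/(7!×2!) = 36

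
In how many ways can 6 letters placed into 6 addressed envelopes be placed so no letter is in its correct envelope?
!6 = Σ_{j=0}^{6} (-1)^j·6!/j! = 720 - 720 + 360 - 120 + 30 - 6 + 1 = 265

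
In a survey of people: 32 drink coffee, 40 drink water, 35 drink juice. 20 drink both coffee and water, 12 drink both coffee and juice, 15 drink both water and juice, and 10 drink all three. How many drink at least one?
|A∪B∪C| = 32+40+35-20-12-15+10 = 70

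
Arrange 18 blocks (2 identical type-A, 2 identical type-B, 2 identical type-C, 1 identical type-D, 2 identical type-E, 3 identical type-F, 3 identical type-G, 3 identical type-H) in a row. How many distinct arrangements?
18! / (2! × 2! × 2! × 1! × 2! × 3! × 3! × 3!) = 1852538688000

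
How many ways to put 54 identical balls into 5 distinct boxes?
C(54+5-1, 5-1) = C(58, 4) = 424270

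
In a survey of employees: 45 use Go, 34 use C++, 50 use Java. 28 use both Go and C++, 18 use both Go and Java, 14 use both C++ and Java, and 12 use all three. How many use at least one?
|A∪B∪C| = 45+34+50-28-18-14+12 = 81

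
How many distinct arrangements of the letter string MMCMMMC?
7! / (2! × 5!) = 21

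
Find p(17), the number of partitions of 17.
Pentagonal recurrence p(n) = p(n-1) + p(n-2) - p(n-5) - p(n-7) + p(n-12) + p(n-15) - ... gives p(0..16) = 1, 1, 2, 3, 5, 7, 11, 15, 22, 30, 42, 56, 77, 101, 135, 176, 231. p(17) = p(16) + p(15) - p(12) - p(10) + p(5) + p(2) = 231 + 176 - 77 - 42 + 7 + 2 = 297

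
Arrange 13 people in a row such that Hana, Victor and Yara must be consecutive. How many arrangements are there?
Treat the 3 as one block: (13-3+1)! × 3! = 39916800 × 6 = 239500800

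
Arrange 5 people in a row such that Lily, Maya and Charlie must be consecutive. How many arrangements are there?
Treat the 3 as one block: (5-3+1)! × 3! = 6 × 6 = 36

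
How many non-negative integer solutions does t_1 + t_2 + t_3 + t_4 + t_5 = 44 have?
C(44+5-1, 5-1) = C(48, 4) = 194580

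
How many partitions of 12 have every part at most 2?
Let r_j(i) = number of partitions of i into parts ≤ j, for i = 0..12. r_1(i) = 1 for all i; r_j(i) = r_{j-1}(i) + r_j(i-j). Rows j = 2..2: ≤2: 1 1 2 2 3 3 4 4 5 5 6 6 7. r_2(12) = 7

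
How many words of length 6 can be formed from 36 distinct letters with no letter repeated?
P(36,6) = 36!/(36-6)! = 1402410240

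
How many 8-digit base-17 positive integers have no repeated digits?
First digit: 16 choices (nonzero). Then descending: 16 × 16 × 15 × 14 × 13 × 12 × 11 × 10 = 922521600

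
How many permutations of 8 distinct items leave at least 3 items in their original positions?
Exactly j fixed points: C(8,j)·!(8-j); sum over j ≥ 3 (derangement numbers via !m = (m-1)·(!(m-1) + !(m-2)): !0..!5 = 1, 0, 1, 2, 9, 44). Σ_{j=3}^{8} C(8,j)·!(8-j) = C(8,3)·!5 + C(8,4)·!4 + C(8,5)·!3 + C(8,6)·!2 + C(8,7)·!1 + C(8,8)·!0 = 56·44 + 70·9 + 56·2 + 28·1 + 8·0 + 1·1 = 3235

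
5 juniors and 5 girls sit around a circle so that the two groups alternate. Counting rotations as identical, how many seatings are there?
Fix one of the juniors: (5-1)! ways for the remaining juniors, × 5! ways for the girls = 24 × 120 = 2880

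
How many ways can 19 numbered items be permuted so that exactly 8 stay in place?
Choose the 8 fixed points C(19,8) = 75582, derange the rest: !11 = Σ_{j=0}^{11} (-1)^j·11!/j! = 39916800 - 39916800 + 19958400 - 6652800 + 1663200 - 332640 + 55440 - 7920 + 990 - 110 + 11 - 1 = 14684570. Product = 75582 × 14684570 = 1109889169740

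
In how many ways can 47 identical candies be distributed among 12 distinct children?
C(47+12-1, 12-1) = C(58, 11) = 227692286640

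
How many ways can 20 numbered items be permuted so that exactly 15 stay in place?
Choose the 15 fixed points C(20,15) = 15504, derange the rest: !5 = Σ_{j=0}^{5} (-1)^j·5!/j! = 120 - 120 + 60 - 20 + 5 - 1 = 44. Product = 15504 × 44 = 682176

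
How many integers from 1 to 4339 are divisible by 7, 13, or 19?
⌊4339/7⌋+⌊4339/13⌋+⌊4339/19⌋ - ⌊4339/91⌋-⌊4339/133⌋-⌊4339/247⌋ + ⌊4339/1729⌋ = 619+333+228 - 47-32-17 + 2 = 1086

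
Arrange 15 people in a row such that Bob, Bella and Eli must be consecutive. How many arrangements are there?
Treat the 3 as one block: (15-3+1)! × 3! = 6227020800 × 6 = 37362124800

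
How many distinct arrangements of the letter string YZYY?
4! / (3! × 1!) = 4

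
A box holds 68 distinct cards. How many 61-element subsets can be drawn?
C(68,61) = 68!/(61!×7!) = 969443904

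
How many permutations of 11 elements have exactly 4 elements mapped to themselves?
Choose the 4 fixed points C(11,4) = 330, derange the rest: !7 = Σ_{j=0}^{7} (-1)^j·7!/j! = 5040 - 5040 + 2520 - 840 + 210 - 42 + 7 - 1 = 1854. Product = 330 × 1854 = 611820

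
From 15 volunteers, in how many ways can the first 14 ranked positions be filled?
P(15,14) = 15!/(15-14)! = 1307674368000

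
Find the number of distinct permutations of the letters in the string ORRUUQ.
6! / (2! × 2! × 1! × 1!) = 180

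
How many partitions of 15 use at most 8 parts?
By conjugation, equals partitions of 15 into parts ≤ 8. Let r_j(i) = number of partitions of i into parts ≤ j, for i = 0..15. r_1(i) = 1 for all i; r_j(i) = r_{j-1}(i) + r_j(i-j). Rows j = 2..8: ≤2: 1 1 2 2 3 3 4 4 5 5 6 6 7 7 8 8; ≤3: 1 1 2 3 4 5 7 8 10 12 14 16 19 21 24 27; ≤4: 1 1 2 3 5 6 9 11 15 18 23 27 34 39 47 54; ≤5: 1 1 2 3 5 7 10 13 18 23 30 37 47 57 70 84; ≤6: 1 1 2 3 5 7 11 14 20 26 35 44 58 71 90 110; ≤7: 1 1 2 3 5 7 11 15 21 28 38 49 65 82 105 131; ≤8: 1 1 2 3 5 7 11 15 22 29 40 52 70 89 116 146. r_8(15) = 146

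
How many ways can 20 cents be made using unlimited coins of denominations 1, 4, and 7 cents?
Coefficient of x^20 in 1/(1-x^1) · 1/(1-x^4) · 1/(1-x^7). Case on j = number of 7-cent coins (j = 0..2); remainder r = 20 - 7j is made from {1,4} in ⌊r/4⌋+1 ways. r = 20, 13, 6 → 6 + 4 + 2 = 12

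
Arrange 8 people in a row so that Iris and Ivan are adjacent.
Treat as block: (8-1)! × 2! = 5040 × 2 = 10080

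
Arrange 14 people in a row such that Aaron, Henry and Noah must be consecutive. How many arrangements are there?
Treat the 3 as one block: (14-3+1)! × 3! = 479001600 × 6 = 2874009600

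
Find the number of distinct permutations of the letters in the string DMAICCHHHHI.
11! / (4! × 2! × 1! × 1! × 1! × 2!) = 415800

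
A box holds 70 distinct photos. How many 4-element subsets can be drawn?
C(70,4) = 70!/(4!×66!) = 916895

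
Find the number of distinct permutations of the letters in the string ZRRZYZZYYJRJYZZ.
15! / (3! × 6! × 2! × 4!) = 6306300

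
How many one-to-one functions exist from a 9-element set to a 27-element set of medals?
P(27,9) = 27!/(27-9)! = 1700755056000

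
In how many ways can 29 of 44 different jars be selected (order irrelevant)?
C(44,29) = 44!/(29!×15!) = 229911617056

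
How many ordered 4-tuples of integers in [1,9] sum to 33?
Coefficient of x^33 in (x + x² + ... + x^9)^4. By inclusion-exclusion on dice exceeding 9: Σ_j (-1)^j C(4,j)·C(33-1-9j, 3) = C(4,0)·C(32,3) - C(4,1)·C(23,3) + C(4,2)·C(14,3) - C(4,3)·C(5,3) = 1·4960 - 4·1771 + 6·364 - 4·10 = 20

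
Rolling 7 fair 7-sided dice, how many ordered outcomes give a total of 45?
Coefficient of x^45 in (x + x² + ... + x^7)^7. By inclusion-exclusion on dice exceeding 7: Σ_j (-1)^j C(7,j)·C(45-1-7j, 6) = C(7,0)·C(44,6) - C(7,1)·C(37,6) + C(7,2)·C(30,6) - C(7,3)·C(23,6) + C(7,4)·C(16,6) - C(7,5)·C(9,6) = 1·7059052 - 7·2324784 + 21·593775 - 35·100947 + 35·8008 - 21·84 = 210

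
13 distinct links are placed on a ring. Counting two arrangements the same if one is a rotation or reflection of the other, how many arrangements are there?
(13-1)!/2 = 479001600/2 = 239500800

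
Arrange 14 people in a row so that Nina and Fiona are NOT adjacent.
Total - adjacent = 14! - (14-1)!×2 = 87178291200 - 12454041600 = 74724249600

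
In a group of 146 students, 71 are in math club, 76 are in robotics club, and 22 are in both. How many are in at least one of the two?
|A∪B| = |A| + |B| - |A∩B| = 71 + 76 - 22 = 125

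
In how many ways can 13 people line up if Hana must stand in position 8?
Fix one position: (13-1)! = 479001600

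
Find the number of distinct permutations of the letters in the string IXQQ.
4! / (1! × 1! × 2!) = 12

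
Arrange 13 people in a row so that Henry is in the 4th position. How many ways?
Fix one position: (13-1)! = 479001600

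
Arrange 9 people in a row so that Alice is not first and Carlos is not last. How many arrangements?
By inclusion-exclusion: 9! - 2×(9-1)! + (9-2)! = 362880 - 80640 + 5040 = 287280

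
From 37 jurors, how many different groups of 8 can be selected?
C(37,8) = 37!/(8!×29!) = 38608020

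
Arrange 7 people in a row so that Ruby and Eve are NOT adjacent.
Total - adjacent = 7! - (7-1)!×2 = 5040 - 1440 = 3600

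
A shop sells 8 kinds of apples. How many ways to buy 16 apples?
C(16+8-1, 8-1) = C(23, 7) = 245157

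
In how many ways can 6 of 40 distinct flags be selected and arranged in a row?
P(40,6) = 40!/(40-6)! = 2763633600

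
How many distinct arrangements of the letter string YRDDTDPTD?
9! / (2! × 1! × 4! × 1! × 1!) = 7560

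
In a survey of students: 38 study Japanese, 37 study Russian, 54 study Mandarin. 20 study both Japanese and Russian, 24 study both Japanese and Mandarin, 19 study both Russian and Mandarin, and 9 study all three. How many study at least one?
|A∪B∪C| = 38+37+54-20-24-19+9 = 75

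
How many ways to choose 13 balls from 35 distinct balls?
C(35,13) = 35!/(13!×22!) = 1476337800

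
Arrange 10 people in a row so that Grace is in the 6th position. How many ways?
Fix one position: (10-1)! = 362880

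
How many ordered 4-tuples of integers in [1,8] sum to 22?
Coefficient of x^22 in (x + x² + ... + x^8)^4. By inclusion-exclusion on dice exceeding 8: Σ_j (-1)^j C(4,j)·C(22-1-8j, 3) = C(4,0)·C(21,3) - C(4,1)·C(13,3) + C(4,2)·C(5,3) = 1·1330 - 4·286 + 6·10 = 246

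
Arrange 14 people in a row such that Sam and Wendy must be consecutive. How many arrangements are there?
Treat the 2 as one block: (14-2+1)! × 2! = 6227020800 × 2 = 12454041600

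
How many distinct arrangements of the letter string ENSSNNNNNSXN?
12! / (1! × 3! × 1! × 7!) = 15840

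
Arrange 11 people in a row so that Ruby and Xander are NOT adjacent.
Total - adjacent = 11! - (11-1)!×2 = 39916800 - 7257600 = 32659200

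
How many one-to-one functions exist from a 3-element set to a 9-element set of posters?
P(9,3) = 9!/(9-3)! = 504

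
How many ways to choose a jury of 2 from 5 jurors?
C(5,2) = 5!/(2!×3!) = 10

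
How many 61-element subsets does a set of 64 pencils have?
C(64,61) = 64!/(61!×3!) = 41664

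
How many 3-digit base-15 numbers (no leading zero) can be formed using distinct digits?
First digit: 14 choices (nonzero). Then descending: 14 × 14 × 13 = 2548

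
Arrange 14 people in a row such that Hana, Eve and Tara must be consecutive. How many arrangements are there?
Treat the 3 as one block: (14-3+1)! × 3! = 479001600 × 6 = 2874009600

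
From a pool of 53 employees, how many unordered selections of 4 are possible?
C(53,4) = 53!/(4!×49!) = 292825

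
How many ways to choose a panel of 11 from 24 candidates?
C(24,11) = 24!/(11!×13!) = 2496144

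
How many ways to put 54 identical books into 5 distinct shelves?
C(54+5-1, 5-1) = C(58, 4) = 424270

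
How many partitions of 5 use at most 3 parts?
By conjugation, equals partitions of 5 into parts ≤ 3. Let r_j(i) = number of partitions of i into parts ≤ j, for i = 0..5. r_1(i) = 1 for all i; r_j(i) = r_{j-1}(i) + r_j(i-j). Rows j = 2..3: ≤2: 1 1 2 2 3 3; ≤3: 1 1 2 3 4 5. r_3(5) = 5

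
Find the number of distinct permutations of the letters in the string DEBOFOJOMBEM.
12! / (1! × 2! × 2! × 2! × 1! × 3! × 1!) = 9979200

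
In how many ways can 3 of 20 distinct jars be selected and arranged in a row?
P(20,3) = 20!/(20-3)! = 6840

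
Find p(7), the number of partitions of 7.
Pentagonal recurrence p(n) = p(n-1) + p(n-2) - p(n-5) - p(n-7) + p(n-12) + p(n-15) - ... gives p(0..6) = 1, 1, 2, 3, 5, 7, 11. p(7) = p(6) + p(5) - p(2) - p(0) = 11 + 7 - 2 - 1 = 15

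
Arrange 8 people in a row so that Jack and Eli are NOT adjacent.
Total - adjacent = 8! - (8-1)!×2 = 40320 - 10080 = 30240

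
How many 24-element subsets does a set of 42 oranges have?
C(42,24) = 42!/(24!×18!) = 353697121050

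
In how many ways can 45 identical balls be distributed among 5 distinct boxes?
C(45+5-1, 5-1) = C(49, 4) = 211876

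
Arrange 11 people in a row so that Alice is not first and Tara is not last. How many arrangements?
By inclusion-exclusion: 11! - 2×(11-1)! + (11-2)! = 39916800 - 7257600 + 362880 = 33022080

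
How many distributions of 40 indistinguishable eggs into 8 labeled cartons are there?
C(40+8-1, 8-1) = C(47, 7) = 62891499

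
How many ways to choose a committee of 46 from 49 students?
C(49,46) = 49!/(46!×3!) = 18424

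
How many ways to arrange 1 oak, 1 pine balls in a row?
2! / (1! × 1!) = 2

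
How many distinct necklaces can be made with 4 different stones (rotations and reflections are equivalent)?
(4-1)!/2 = 6/2 = 3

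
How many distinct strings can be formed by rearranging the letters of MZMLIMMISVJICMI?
15! / (1! × 1! × 4! × 1! × 1! × 1! × 1! × 5!) = 454053600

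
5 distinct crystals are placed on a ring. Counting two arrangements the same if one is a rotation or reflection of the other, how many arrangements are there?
(5-1)!/2 = 24/2 = 12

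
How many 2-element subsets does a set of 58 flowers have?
C(58,2) = 58!/(2!×56!) = 1653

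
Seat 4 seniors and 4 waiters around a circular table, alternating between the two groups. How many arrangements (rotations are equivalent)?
Fix one of the seniors: (4-1)! ways for the remaining seniors, × 4! ways for the waiters = 6 × 24 = 144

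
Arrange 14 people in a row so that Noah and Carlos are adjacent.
Treat as block: (14-1)! × 2! = 6227020800 × 2 = 12454041600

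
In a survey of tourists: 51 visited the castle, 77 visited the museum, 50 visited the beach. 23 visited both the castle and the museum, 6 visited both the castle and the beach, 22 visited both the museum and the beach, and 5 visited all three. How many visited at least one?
|A∪B∪C| = 51+77+50-23-6-22+5 = 132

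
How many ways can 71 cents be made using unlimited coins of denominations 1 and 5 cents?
Coefficient of x^71 in 1/(1-x^1) · 1/(1-x^5). Use j coins of 5 for j = 0..⌊71/5⌋ = 14, the rest in 1s: 14 + 1 = 15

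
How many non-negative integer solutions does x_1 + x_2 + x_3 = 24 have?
C(24+3-1, 3-1) = C(26, 2) = 325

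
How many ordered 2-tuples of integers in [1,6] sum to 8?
Coefficient of x^8 in (x + x² + ... + x^6)^2. By inclusion-exclusion on dice exceeding 6: Σ_j (-1)^j C(2,j)·C(8-1-6j, 1) = C(2,0)·C(7,1) - C(2,1)·C(1,1) = 1·7 - 2·1 = 5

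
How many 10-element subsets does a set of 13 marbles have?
C(13,10) = 13!/(10!×3!) = 286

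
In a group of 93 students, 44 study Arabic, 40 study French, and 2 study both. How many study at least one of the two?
|A∪B| = |A| + |B| - |A∩B| = 44 + 40 - 2 = 82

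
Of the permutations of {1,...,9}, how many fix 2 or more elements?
Exactly j fixed points: C(9,j)·!(9-j); sum over j ≥ 2 (derangement numbers via !m = (m-1)·(!(m-1) + !(m-2)): !0..!7 = 1, 0, 1, 2, 9, 44, 265, 1854). Σ_{j=2}^{9} C(9,j)·!(9-j) = C(9,2)·!7 + C(9,3)·!6 + C(9,4)·!5 + C(9,5)·!4 + C(9,6)·!3 + C(9,7)·!2 + C(9,8)·!1 + C(9,9)·!0 = 36·1854 + 84·265 + 126·44 + 126·9 + 84·2 + 36·1 + 9·0 + 1·1 = 95887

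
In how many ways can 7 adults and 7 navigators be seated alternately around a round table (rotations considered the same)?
Fix one of the adults: (7-1)! ways for the remaining adults, × 7! ways for the navigators = 720 × 5040 = 3628800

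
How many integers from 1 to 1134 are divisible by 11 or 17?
⌊1134/11⌋ + ⌊1134/17⌋ - ⌊1134/187⌋ = 103 + 66 - 6 = 163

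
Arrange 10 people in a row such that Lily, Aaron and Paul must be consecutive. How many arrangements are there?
Treat the 3 as one block: (10-3+1)! × 3! = 40320 × 6 = 241920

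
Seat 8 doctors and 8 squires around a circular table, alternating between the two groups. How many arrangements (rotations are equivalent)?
Fix one of the doctors: (8-1)! ways for the remaining doctors, × 8! ways for the squires = 5040 × 40320 = 203212800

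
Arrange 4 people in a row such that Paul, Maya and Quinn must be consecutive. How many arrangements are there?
Treat the 3 as one block: (4-3+1)! × 3! = 2 × 6 = 12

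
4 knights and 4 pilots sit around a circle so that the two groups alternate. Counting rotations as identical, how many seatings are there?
Fix one of the knights: (4-1)! ways for the remaining knights, × 4! ways for the pilots = 6 × 24 = 144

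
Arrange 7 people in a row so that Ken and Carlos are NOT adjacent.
Total - adjacent = 7! - (7-1)!×2 = 5040 - 1440 = 3600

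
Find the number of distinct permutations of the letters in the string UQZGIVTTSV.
10! / (1! × 1! × 1! × 1! × 2! × 1! × 1! × 2!) = 907200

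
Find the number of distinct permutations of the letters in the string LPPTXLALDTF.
11! / (1! × 1! × 2! × 1! × 3! × 2! × 1!) = 1663200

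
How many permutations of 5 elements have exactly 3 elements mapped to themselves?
Choose the 3 fixed points C(5,3) = 10, derange the rest: !2 = Σ_{j=0}^{2} (-1)^j·2!/j! = 2 - 2 + 1 = 1. Product = 10 × 1 = 10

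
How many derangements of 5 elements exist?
!5 = Σ_{j=0}^{5} (-1)^j·5!/j! = 120 - 120 + 60 - 20 + 5 - 1 = 44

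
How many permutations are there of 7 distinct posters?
7! = 5040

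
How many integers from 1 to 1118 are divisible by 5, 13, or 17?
⌊1118/5⌋+⌊1118/13⌋+⌊1118/17⌋ - ⌊1118/65⌋-⌊1118/85⌋-⌊1118/221⌋ + ⌊1118/1105⌋ = 223+86+65 - 17-13-5 + 1 = 340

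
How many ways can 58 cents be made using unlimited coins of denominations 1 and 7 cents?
Coefficient of x^58 in 1/(1-x^1) · 1/(1-x^7). Use j coins of 7 for j = 0..⌊58/7⌋ = 8, the rest in 1s: 8 + 1 = 9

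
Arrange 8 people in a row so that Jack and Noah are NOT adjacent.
Total - adjacent = 8! - (8-1)!×2 = 40320 - 10080 = 30240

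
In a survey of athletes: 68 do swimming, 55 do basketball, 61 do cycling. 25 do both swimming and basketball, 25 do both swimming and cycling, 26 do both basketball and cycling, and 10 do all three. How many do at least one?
|A∪B∪C| = 68+55+61-25-25-26+10 = 118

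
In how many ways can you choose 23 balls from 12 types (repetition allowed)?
C(23+12-1, 12-1) = C(34, 11) = 286097760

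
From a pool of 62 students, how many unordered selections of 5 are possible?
C(62,5) = 62!/(5!×57!) = 6471002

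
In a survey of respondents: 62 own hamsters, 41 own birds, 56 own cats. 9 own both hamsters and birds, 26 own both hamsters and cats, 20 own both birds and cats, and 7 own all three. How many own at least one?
|A∪B∪C| = 62+41+56-9-26-20+7 = 111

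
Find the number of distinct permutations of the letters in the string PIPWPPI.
7! / (1! × 4! × 2!) = 105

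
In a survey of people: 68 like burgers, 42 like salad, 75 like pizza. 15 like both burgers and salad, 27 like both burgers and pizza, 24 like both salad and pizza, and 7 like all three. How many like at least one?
|A∪B∪C| = 68+42+75-15-27-24+7 = 126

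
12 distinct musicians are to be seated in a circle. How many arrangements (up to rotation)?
Circular: fix one position, arrange the rest. (12-1)! = 39916800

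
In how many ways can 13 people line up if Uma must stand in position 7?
Fix one position: (13-1)! = 479001600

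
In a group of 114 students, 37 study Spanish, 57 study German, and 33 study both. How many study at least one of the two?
|A∪B| = |A| + |B| - |A∩B| = 37 + 57 - 33 = 61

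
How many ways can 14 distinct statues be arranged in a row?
14! = 87178291200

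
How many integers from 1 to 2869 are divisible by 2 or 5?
⌊2869/2⌋ + ⌊2869/5⌋ - ⌊2869/10⌋ = 1434 + 573 - 286 = 1721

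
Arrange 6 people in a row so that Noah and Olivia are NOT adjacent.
Total - adjacent = 6! - (6-1)!×2 = 720 - 240 = 480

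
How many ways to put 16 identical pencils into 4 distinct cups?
C(16+4-1, 4-1) = C(19, 3) = 969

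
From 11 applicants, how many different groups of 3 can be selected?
C(11,3) = 11!/(3!×8!) = 165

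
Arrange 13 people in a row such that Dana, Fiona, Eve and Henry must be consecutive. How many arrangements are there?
Treat the 4 as one block: (13-4+1)! × 4! = 3628800 × 24 = 87091200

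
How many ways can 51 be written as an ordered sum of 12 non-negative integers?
C(51+12-1, 12-1) = C(62, 11) = 508271323092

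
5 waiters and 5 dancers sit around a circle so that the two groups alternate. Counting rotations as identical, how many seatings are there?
Fix one of the waiters: (5-1)! ways for the remaining waiters, × 5! ways for the dancers = 24 × 120 = 2880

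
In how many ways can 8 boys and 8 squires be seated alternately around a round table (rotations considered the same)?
Fix one of the boys: (8-1)! ways for the remaining boys, × 8! ways for the squires = 5040 × 40320 = 203212800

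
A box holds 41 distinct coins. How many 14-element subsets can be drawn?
C(41,14) = 41!/(14!×27!) = 35240152720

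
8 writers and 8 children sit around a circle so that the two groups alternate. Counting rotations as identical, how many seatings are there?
Fix one of the writers: (8-1)! ways for the remaining writers, × 8! ways for the children = 5040 × 40320 = 203212800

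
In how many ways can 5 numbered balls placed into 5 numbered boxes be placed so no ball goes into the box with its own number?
!5 = Σ_{j=0}^{5} (-1)^j·5!/j! = 120 - 120 + 60 - 20 + 5 - 1 = 44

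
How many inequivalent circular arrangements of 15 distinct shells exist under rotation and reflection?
(15-1)!/2 = 87178291200/2 = 43589145600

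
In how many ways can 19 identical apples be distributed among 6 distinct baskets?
C(19+6-1, 6-1) = C(24, 5) = 42504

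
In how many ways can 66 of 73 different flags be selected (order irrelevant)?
C(73,66) = 73!/(66!×7!) = 1629348612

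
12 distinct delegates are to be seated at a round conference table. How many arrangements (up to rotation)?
Circular: fix one position, arrange the rest. (12-1)! = 39916800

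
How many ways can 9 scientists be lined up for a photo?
9! = 362880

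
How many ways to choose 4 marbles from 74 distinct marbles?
C(74,4) = 74!/(4!×70!) = 1150626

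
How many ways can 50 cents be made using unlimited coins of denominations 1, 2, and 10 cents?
Coefficient of x^50 in 1/(1-x^1) · 1/(1-x^2) · 1/(1-x^10). Case on j = number of 10-cent coins (j = 0..5); remainder r = 50 - 10j is made from {1,2} in ⌊r/2⌋+1 ways. r = 50, 40, 30, 20, 10, 0 → 26 + 21 + 16 + 11 + 6 + 1 = 81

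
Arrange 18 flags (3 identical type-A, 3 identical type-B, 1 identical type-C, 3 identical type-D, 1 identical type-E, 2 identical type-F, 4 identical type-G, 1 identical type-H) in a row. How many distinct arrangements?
18! / (3! × 3! × 1! × 3! × 1! × 2! × 4! × 1!) = 617512896000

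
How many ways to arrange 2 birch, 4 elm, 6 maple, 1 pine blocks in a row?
13! / (2! × 4! × 6! × 1!) = 180180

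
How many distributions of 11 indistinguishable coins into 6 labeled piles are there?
C(11+6-1, 6-1) = C(16, 5) = 4368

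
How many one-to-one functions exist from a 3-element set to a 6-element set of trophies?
P(6,3) = 6!/(6-3)! = 120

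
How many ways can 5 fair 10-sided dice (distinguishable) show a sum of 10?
Coefficient of x^10 in (x + x² + ... + x^10)^5. By inclusion-exclusion on dice exceeding 10: Σ_j (-1)^j C(5,j)·C(10-1-10j, 4) = C(5,0)·C(9,4) = 1·126 = 126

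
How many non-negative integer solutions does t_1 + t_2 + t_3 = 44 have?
C(44+3-1, 3-1) = C(46, 2) = 1035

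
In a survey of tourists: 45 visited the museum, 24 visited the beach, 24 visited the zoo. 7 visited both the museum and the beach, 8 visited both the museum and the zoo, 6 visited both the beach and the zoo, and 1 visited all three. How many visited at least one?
|A∪B∪C| = 45+24+24-7-8-6+1 = 73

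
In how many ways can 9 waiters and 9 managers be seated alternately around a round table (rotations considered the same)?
Fix one of the waiters: (9-1)! ways for the remaining waiters, × 9! ways for the managers = 40320 × 362880 = 14631321600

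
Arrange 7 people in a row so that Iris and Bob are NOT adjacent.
Total - adjacent = 7! - (7-1)!×2 = 5040 - 1440 = 3600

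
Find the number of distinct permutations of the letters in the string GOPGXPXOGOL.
11! / (3! × 2! × 2! × 1! × 3!) = 277200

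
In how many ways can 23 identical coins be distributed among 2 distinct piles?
C(23+2-1, 2-1) = C(24, 1) = 24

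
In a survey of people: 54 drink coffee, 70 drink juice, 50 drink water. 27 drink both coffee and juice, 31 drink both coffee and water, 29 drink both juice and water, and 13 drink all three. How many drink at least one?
|A∪B∪C| = 54+70+50-27-31-29+13 = 100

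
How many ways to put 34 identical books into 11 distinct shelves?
C(34+11-1, 11-1) = C(44, 10) = 2481256778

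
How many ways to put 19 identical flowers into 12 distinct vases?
C(19+12-1, 12-1) = C(30, 11) = 54627300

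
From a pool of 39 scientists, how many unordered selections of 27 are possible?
C(39,27) = 39!/(27!×12!) = 3910797436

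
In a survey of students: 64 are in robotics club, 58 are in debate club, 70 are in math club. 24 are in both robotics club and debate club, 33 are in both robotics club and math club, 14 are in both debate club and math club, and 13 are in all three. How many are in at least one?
|A∪B∪C| = 64+58+70-24-33-14+13 = 134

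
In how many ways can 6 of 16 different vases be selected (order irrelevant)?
C(16,6) = 16!/(6!×10!) = 8008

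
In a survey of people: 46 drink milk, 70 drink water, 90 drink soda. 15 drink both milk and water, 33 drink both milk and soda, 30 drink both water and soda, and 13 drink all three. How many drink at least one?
|A∪B∪C| = 46+70+90-15-33-30+13 = 141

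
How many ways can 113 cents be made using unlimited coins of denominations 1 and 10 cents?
Coefficient of x^113 in 1/(1-x^1) · 1/(1-x^10). Use j coins of 10 for j = 0..⌊113/10⌋ = 11, the rest in 1s: 11 + 1 = 12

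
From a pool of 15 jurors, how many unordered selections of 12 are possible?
C(15,12) = 15!/(12!×3!) = 455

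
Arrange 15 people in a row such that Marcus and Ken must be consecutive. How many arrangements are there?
Treat the 2 as one block: (15-2+1)! × 2! = 87178291200 × 2 = 174356582400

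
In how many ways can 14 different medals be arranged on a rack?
14! = 87178291200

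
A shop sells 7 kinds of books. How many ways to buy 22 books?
C(22+7-1, 7-1) = C(28, 6) = 376740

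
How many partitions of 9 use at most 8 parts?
By conjugation, equals partitions of 9 into parts ≤ 8. Let r_j(i) = number of partitions of i into parts ≤ j, for i = 0..9. r_1(i) = 1 for all i; r_j(i) = r_{j-1}(i) + r_j(i-j). Rows j = 2..8: ≤2: 1 1 2 2 3 3 4 4 5 5; ≤3: 1 1 2 3 4 5 7 8 10 12; ≤4: 1 1 2 3 5 6 9 11 15 18; ≤5: 1 1 2 3 5 7 10 13 18 23; ≤6: 1 1 2 3 5 7 11 14 20 26; ≤7: 1 1 2 3 5 7 11 15 21 28; ≤8: 1 1 2 3 5 7 11 15 22 29. r_8(9) = 29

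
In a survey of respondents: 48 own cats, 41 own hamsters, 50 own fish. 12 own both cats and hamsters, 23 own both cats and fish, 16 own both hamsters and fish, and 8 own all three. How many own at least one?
|A∪B∪C| = 48+41+50-12-23-16+8 = 96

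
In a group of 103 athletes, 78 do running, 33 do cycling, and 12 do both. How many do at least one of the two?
|A∪B| = |A| + |B| - |A∩B| = 78 + 33 - 12 = 99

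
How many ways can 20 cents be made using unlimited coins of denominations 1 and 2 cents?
Coefficient of x^20 in 1/(1-x^1) · 1/(1-x^2). Use j coins of 2 for j = 0..⌊20/2⌋ = 10, the rest in 1s: 10 + 1 = 11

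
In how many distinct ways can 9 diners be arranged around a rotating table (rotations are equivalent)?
Circular: fix one position, arrange the rest. (9-1)! = 40320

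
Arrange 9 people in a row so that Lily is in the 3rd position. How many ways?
Fix one position: (9-1)! = 40320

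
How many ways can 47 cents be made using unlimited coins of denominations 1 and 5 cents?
Coefficient of x^47 in 1/(1-x^1) · 1/(1-x^5). Use j coins of 5 for j = 0..⌊47/5⌋ = 9, the rest in 1s: 9 + 1 = 10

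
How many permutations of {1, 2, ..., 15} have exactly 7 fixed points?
Choose the 7 fixed points C(15,7) = 6435, derange the rest: !8 = Σ_{j=0}^{8} (-1)^j·8!/j! = 40320 - 40320 + 20160 - 6720 + 1680 - 336 + 56 - 8 + 1 = 14833. Product = 6435 × 14833 = 95450355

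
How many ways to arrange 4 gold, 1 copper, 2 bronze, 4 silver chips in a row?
11! / (4! × 1! × 2! × 4!) = 34650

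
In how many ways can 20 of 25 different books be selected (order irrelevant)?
C(25,20) = 25!/(20!×5!) = 53130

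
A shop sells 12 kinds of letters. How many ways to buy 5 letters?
C(5+12-1, 12-1) = C(16, 11) = 4368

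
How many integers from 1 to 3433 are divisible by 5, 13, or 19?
⌊3433/5⌋+⌊3433/13⌋+⌊3433/19⌋ - ⌊3433/65⌋-⌊3433/95⌋-⌊3433/247⌋ + ⌊3433/1235⌋ = 686+264+180 - 52-36-13 + 2 = 1031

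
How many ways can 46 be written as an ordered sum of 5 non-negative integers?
C(46+5-1, 5-1) = C(50, 4) = 230300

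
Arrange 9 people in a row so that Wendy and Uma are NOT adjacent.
Total - adjacent = 9! - (9-1)!×2 = 362880 - 80640 = 282240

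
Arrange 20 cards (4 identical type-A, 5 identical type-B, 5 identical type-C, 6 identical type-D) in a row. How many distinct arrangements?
20! / (4! × 5! × 5! × 6!) = 9777287520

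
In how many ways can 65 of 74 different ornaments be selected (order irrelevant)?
C(74,65) = 74!/(65!×9!) = 110524147514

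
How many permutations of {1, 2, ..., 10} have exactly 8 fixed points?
Choose the 8 fixed points C(10,8) = 45, derange the rest: !2 = Σ_{j=0}^{2} (-1)^j·2!/j! = 2 - 2 + 1 = 1. Product = 45 × 1 = 45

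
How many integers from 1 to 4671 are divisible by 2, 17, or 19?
⌊4671/2⌋+⌊4671/17⌋+⌊4671/19⌋ - ⌊4671/34⌋-⌊4671/38⌋-⌊4671/323⌋ + ⌊4671/646⌋ = 2335+274+245 - 137-122-14 + 7 = 2588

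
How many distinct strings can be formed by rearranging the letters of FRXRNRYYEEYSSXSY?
16! / (2! × 3! × 2! × 4! × 1! × 1! × 3!) = 6054048000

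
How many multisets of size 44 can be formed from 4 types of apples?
C(44+4-1, 4-1) = C(47, 3) = 16215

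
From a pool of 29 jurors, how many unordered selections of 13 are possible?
C(29,13) = 29!/(13!×16!) = 67863915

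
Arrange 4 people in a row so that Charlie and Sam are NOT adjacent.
Total - adjacent = 4! - (4-1)!×2 = 24 - 12 = 12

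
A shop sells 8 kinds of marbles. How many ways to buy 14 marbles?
C(14+8-1, 8-1) = C(21, 7) = 116280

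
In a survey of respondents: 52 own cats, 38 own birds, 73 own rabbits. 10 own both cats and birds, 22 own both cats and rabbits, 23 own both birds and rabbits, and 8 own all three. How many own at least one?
|A∪B∪C| = 52+38+73-10-22-23+8 = 116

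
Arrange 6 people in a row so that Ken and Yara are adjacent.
Treat as block: (6-1)! × 2! = 120 × 2 = 240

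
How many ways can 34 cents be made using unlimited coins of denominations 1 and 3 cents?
Coefficient of x^34 in 1/(1-x^1) · 1/(1-x^3). Use j coins of 3 for j = 0..⌊34/3⌋ = 11, the rest in 1s: 11 + 1 = 12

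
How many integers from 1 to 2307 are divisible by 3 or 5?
⌊2307/3⌋ + ⌊2307/5⌋ - ⌊2307/15⌋ = 769 + 461 - 153 = 1077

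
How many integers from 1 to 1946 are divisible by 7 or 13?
⌊1946/7⌋ + ⌊1946/13⌋ - ⌊1946/91⌋ = 278 + 149 - 21 = 406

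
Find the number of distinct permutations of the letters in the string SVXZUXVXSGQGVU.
14! / (2! × 1! × 2! × 3! × 3! × 1! × 2!) = 302702400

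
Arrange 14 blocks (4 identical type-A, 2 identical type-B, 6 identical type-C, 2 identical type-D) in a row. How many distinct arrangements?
14! / (4! × 2! × 6! × 2!) = 1261260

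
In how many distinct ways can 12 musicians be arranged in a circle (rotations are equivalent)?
Circular: fix one position, arrange the rest. (12-1)! = 39916800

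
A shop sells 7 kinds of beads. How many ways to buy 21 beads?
C(21+7-1, 7-1) = C(27, 6) = 296010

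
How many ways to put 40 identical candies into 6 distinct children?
C(40+6-1, 6-1) = C(45, 5) = 1221759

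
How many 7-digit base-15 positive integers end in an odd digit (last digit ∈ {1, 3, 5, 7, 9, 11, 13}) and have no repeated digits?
Last∈{1,3,5,7,9,11,13}. Last=0: 0. Last nonzero: 7×13×P(13,5) = 14054040. Total = 14054040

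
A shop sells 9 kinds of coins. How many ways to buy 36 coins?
C(36+9-1, 9-1) = C(44, 8) = 177232627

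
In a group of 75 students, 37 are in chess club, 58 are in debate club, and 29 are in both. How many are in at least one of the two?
|A∪B| = |A| + |B| - |A∩B| = 37 + 58 - 29 = 66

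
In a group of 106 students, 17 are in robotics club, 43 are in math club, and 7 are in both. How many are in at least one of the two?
|A∪B| = |A| + |B| - |A∩B| = 17 + 43 - 7 = 53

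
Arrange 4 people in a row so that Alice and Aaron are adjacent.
Treat as block: (4-1)! × 2! = 6 × 2 = 12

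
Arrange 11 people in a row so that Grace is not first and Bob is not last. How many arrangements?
By inclusion-exclusion: 11! - 2×(11-1)! + (11-2)! = 39916800 - 7257600 + 362880 = 33022080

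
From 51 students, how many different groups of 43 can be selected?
C(51,43) = 51!/(43!×8!) = 636763050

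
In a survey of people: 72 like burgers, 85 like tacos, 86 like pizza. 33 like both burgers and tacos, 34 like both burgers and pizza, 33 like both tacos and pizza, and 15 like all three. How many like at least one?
|A∪B∪C| = 72+85+86-33-34-33+15 = 158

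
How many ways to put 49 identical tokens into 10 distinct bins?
C(49+10-1, 10-1) = C(58, 9) = 10648873950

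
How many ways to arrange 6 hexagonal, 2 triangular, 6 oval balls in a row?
14! / (6! × 2! × 6!) = 84084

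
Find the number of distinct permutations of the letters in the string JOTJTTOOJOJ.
11! / (4! × 3! × 4!) = 11550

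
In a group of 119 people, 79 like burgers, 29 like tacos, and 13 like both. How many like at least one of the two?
|A∪B| = |A| + |B| - |A∩B| = 79 + 29 - 13 = 95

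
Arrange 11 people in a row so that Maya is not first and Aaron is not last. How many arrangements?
By inclusion-exclusion: 11! - 2×(11-1)! + (11-2)! = 39916800 - 7257600 + 362880 = 33022080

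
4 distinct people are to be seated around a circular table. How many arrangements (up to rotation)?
Circular: fix one position, arrange the rest. (4-1)! = 6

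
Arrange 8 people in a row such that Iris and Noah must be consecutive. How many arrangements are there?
Treat the 2 as one block: (8-2+1)! × 2! = 5040 × 2 = 10080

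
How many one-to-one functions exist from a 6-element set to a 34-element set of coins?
P(34,6) = 34!/(34-6)! = 968330880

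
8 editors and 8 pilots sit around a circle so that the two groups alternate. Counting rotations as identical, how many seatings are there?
Fix one of the editors: (8-1)! ways for the remaining editors, × 8! ways for the pilots = 5040 × 40320 = 203212800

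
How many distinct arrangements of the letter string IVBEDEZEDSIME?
13! / (2! × 2! × 1! × 1! × 1! × 1! × 4! × 1!) = 64864800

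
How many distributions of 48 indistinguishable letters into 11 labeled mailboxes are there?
C(48+11-1, 11-1) = C(58, 10) = 52179482355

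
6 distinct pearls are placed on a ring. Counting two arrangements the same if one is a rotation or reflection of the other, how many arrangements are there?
(6-1)!/2 = 120/2 = 60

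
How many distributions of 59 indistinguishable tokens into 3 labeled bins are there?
C(59+3-1, 3-1) = C(61, 2) = 1830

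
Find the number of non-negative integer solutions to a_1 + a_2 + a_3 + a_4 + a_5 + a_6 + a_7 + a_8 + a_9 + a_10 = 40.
C(40+10-1, 10-1) = C(49, 9) = 2054455634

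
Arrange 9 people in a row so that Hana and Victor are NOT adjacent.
Total - adjacent = 9! - (9-1)!×2 = 362880 - 80640 = 282240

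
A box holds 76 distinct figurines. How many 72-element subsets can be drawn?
C(76,72) = 76!/(72!×4!) = 1282975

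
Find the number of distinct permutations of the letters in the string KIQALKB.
7! / (1! × 1! × 2! × 1! × 1! × 1!) = 2520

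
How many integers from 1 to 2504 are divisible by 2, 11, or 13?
⌊2504/2⌋+⌊2504/11⌋+⌊2504/13⌋ - ⌊2504/22⌋-⌊2504/26⌋-⌊2504/143⌋ + ⌊2504/286⌋ = 1252+227+192 - 113-96-17 + 8 = 1453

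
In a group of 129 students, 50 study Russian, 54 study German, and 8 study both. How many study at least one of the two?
|A∪B| = |A| + |B| - |A∩B| = 50 + 54 - 8 = 96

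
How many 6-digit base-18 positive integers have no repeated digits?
First digit: 17 choices (nonzero). Then descending: 17 × 17 × 16 × 15 × 14 × 13 = 12623520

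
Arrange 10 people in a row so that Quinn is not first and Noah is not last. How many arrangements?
By inclusion-exclusion: 10! - 2×(10-1)! + (10-2)! = 3628800 - 725760 + 40320 = 2943360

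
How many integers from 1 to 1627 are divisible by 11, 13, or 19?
⌊1627/11⌋+⌊1627/13⌋+⌊1627/19⌋ - ⌊1627/143⌋-⌊1627/209⌋-⌊1627/247⌋ + ⌊1627/2717⌋ = 147+125+85 - 11-7-6 + 0 = 333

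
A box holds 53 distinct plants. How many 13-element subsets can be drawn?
C(53,13) = 53!/(13!×40!) = 841392966470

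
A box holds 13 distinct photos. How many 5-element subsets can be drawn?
C(13,5) = 13!/(5!×8!) = 1287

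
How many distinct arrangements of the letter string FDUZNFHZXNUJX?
13! / (2! × 1! × 2! × 1! × 1! × 2! × 2! × 2!) = 194594400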